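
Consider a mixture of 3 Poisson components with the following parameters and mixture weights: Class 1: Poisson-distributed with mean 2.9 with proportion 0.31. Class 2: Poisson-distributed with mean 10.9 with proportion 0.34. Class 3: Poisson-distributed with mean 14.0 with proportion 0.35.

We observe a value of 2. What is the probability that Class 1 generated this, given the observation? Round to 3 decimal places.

By Bayes' theorem, P(k | x) = π_k f_k(x) / Σ_j π_j f_j(x).
Evaluate each component's likelihood at the observed value:
  p_1 = e^(−2.9)·2.9^2/2! = 0.231373
  p_2 = e^(−10.9)·10.9^2/2! = 0.00109651
  p_3 = e^(−14.0)·14.0^2/2! = 8.14898e-05
Weight by the priors:
  π_1·p_1 = 0.31 × 0.231373 = 0.0717255
  π_2·p_2 = 0.34 × 0.00109651 = 0.000372814
  π_3·p_3 = 0.35 × 8.14898e-05 = 2.85214e-05
Sum: 0.0717255 + 0.000372814 + 2.85214e-05 = 0.0721269
So the posterior for Class 1 is 0.0717255 / 0.0721269 ≈ 0.994.

0.994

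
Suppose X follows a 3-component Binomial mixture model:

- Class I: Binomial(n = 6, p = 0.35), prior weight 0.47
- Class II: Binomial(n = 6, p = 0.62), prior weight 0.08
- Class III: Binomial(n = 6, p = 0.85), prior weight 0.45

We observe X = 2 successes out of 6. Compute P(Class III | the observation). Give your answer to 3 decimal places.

0.015

Apply Bayes' rule: the posterior for each component is proportional to its prior times its likelihood at x.
Component likelihoods at x = 2 successes out of 6:
  L_I = C(6,2)·0.35^2·0.65^4 = 15·0.1225·0.178506 = 0.328005
  L_II = C(6,2)·0.62^2·0.38^4 = 15·0.3844·0.0208514 = 0.120229
  L_III = C(6,2)·0.85^2·0.15^4 = 15·0.7225·0.00050625 = 0.00548648
Prior × likelihood for each component:
  π_I·L_I = 0.47 × 0.328005 = 0.154162
  π_II·L_II = 0.08 × 0.120229 = 0.00961832
  π_III·L_III = 0.45 × 0.00548648 = 0.00246892
Marginal: 0.154162 + 0.00961832 + 0.00246892 = 0.16625
Responsibility of Class III: 0.00246892 / 0.16625 ≈ 0.015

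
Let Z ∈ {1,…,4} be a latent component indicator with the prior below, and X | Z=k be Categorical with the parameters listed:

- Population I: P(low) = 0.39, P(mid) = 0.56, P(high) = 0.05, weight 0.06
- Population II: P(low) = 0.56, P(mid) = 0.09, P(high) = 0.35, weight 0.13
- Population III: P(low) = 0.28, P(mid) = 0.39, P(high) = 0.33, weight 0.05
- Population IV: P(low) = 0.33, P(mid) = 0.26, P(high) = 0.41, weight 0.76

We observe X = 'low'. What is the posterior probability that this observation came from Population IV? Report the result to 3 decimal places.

0.695

By Bayes' theorem, P(k | x) = w_k f_k(x) / Σ_j w_j f_j(x).
Evaluate each component's likelihood at the observed value:
  f_I = 0.39
  f_II = 0.56
  f_III = 0.28
  f_IV = 0.33
Prior × likelihood for each component:
  w_I·f_I = 0.06 × 0.39 = 0.0234
  w_II·f_II = 0.13 × 0.56 = 0.0728
  w_III·f_III = 0.05 × 0.28 = 0.014
  w_IV·f_IV = 0.76 × 0.33 = 0.2508
Normaliser: 0.0234 + 0.0728 + 0.014 + 0.2508 = 0.361
So the posterior for Population IV is 0.2508 / 0.361 ≈ 0.695.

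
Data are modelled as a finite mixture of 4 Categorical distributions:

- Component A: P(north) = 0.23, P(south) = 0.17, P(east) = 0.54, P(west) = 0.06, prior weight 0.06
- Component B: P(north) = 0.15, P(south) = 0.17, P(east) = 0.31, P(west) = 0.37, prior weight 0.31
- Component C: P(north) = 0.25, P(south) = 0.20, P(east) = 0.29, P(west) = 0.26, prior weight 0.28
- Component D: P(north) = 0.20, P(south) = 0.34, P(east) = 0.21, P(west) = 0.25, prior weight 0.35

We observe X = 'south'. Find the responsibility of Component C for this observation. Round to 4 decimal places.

The responsibility of component k is π_k f_k(x) divided by Σ_j π_j f_j(x).
Categorical probabilities:
  L_A = P(south | comp) = 0.17
  L_B = P(south | comp) = 0.17
  L_C = P(south | comp) = 0.20
  L_D = P(south | comp) = 0.34
Weight by the priors:
  π_A·L_A = 0.06 × 0.17 = 0.0102
  π_B·L_B = 0.31 × 0.17 = 0.0527
  π_C·L_C = 0.28 × 0.2 = 0.056
  π_D·L_D = 0.35 × 0.34 = 0.119
Marginal: 0.0102 + 0.0527 + 0.056 + 0.119 = 0.2379
So the posterior for Component C is 0.056 / 0.2379 ≈ 0.2354.

0.2354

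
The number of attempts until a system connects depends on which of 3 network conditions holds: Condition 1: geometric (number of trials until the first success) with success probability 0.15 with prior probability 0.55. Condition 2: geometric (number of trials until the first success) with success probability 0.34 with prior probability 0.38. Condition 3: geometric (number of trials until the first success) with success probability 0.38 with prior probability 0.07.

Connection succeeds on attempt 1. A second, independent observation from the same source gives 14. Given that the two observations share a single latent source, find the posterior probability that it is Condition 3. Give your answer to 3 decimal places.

0.012

Posterior ∝ prior × likelihood, so P(k | x) ∝ π_k f_k(x); normalise over all components.
Since both observations come from the same component, the likelihood for component k is f_k(x₁)·f_k(x₂).
  L_1 = [0.15·(1−0.15)^0 = 0.15·1 = 0.15] × [0.0181358] = 0.00272037
  L_2 = [0.34·(1−0.34)^0 = 0.34·1 = 0.34] × [0.00153303] = 0.00052123
  L_3 = [0.38·(1−0.38)^0 = 0.38·1 = 0.38] × [0.000760108] = 0.000288841
Weight by the priors:
  π_1·L_1 = 0.55 × 0.00272037 = 0.00149621
  π_2·L_2 = 0.38 × 0.00052123 = 0.000198067
  π_3·L_3 = 0.07 × 0.000288841 = 2.02189e-05
Evidence: 0.00149621 + 0.000198067 + 2.02189e-05 = 0.00171449
Responsibility of Condition 3: 2.02189e-05 / 0.00171449 ≈ 0.012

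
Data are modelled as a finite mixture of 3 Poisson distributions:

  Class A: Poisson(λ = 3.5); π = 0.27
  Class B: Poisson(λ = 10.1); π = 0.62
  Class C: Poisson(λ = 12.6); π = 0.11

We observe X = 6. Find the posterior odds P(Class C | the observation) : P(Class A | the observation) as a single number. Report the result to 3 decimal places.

0.099

Posterior odds = (π_i f_i(x)) / (π_j f_j(x)); the normalising sum cancels.
Evaluate each component's likelihood at the observed value:
  p_A = e^(−3.5)·3.5^6/6! = 0.0770983
  p_B = e^(−10.1)·10.1^6/6! = 0.060565
  p_C = e^(−12.6)·12.6^6/6! = 0.0187405
Odds = (0.11/0.27) × (0.0187405/0.0770983) = 0.407407 × 0.243072 ≈ 0.099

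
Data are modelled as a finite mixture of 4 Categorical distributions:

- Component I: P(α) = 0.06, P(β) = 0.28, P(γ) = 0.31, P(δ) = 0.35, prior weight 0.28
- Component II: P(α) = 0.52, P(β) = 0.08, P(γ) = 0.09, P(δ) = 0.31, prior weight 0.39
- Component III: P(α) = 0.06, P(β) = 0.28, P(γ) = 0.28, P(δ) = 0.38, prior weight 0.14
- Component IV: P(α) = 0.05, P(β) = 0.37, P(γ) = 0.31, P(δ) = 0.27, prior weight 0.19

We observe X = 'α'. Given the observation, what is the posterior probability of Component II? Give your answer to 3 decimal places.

0.854

By Bayes' theorem, P(k | x) = w_k f_k(x) / Σ_j w_j f_j(x).
Categorical probabilities:
  L_I = P(α | comp) = 0.06
  L_II = P(α | comp) = 0.52
  L_III = P(α | comp) = 0.06
  L_IV = P(α | comp) = 0.05
Unnormalised posteriors:
  w_I·L_I = 0.28 × 0.06 = 0.0168
  w_II·L_II = 0.39 × 0.52 = 0.2028
  w_III·L_III = 0.14 × 0.06 = 0.0084
  w_IV·L_IV = 0.19 × 0.05 = 0.0095
Sum: 0.0168 + 0.2028 + 0.0084 + 0.0095 = 0.2375
P(Component II | x) = 0.2028 / 0.2375 ≈ 0.854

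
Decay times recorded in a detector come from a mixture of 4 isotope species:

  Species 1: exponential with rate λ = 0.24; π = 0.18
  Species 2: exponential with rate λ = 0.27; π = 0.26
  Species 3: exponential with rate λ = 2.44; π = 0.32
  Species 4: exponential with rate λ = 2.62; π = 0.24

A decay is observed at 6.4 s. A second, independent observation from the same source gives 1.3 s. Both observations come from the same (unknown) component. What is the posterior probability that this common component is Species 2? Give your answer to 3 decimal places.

By Bayes' theorem, P(k | x) = P(Z=k) f_k(x) / Σ_j P(Z=j) f_j(x).
Since both observations come from the same component, the likelihood for component k is f_k(x₁)·f_k(x₂).
  L_1 = [0.0516577] × [0.175676] = 0.00907499
  L_2 = [0.0479626] × [0.190076] = 0.00911652
  L_3 = [4.03132e-07] × [0.102284] = 4.12339e-08
  L_4 = [1.36789e-07] × [0.0869149] = 1.1889e-08
Weight by the priors:
  P(Z=1)·L_1 = 0.18 × 0.00907499 = 0.0016335
  P(Z=2)·L_2 = 0.26 × 0.00911652 = 0.0023703
  P(Z=3)·L_3 = 0.32 × 4.12339e-08 = 1.31949e-08
  P(Z=4)·L_4 = 0.24 × 1.1889e-08 = 2.85336e-09
Marginal: 0.0016335 + 0.0023703 + 1.31949e-08 + 2.85336e-09 = 0.00400381
So the posterior for Species 2 is 0.0023703 / 0.00400381 ≈ 0.592.

0.592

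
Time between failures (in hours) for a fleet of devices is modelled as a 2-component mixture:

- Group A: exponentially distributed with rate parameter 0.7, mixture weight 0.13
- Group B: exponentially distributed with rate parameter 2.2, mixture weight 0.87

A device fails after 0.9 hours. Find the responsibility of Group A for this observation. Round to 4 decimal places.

The responsibility of component k is π_k f_k(x) divided by Σ_j π_j f_j(x).
Exponential densities:
  f_A = 0.372814
  f_B = 0.303752
Unnormalised posteriors:
  π_A·f_A = 0.13 × 0.372814 = 0.0484659
  π_B·f_B = 0.87 × 0.303752 = 0.264265
Normaliser: 0.0484659 + 0.264265 = 0.31273
Responsibility of Group A: 0.0484659 / 0.31273 ≈ 0.1550

0.1550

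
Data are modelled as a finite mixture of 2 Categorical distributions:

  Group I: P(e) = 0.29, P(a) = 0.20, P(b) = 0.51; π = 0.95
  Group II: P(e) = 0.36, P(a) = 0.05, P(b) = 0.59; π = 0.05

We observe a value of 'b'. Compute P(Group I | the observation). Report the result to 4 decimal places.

The responsibility of component k is w_k f_k(x) divided by Σ_j w_j f_j(x).
Evaluate each component's likelihood at the observed value:
  L_I = 0.51
  L_II = 0.59
Weight by the priors:
  w_I·L_I = 0.95 × 0.51 = 0.4845
  w_II·L_II = 0.05 × 0.59 = 0.0295
Evidence: 0.4845 + 0.0295 = 0.514
So the posterior for Group I is 0.4845 / 0.514 ≈ 0.9426.

0.9426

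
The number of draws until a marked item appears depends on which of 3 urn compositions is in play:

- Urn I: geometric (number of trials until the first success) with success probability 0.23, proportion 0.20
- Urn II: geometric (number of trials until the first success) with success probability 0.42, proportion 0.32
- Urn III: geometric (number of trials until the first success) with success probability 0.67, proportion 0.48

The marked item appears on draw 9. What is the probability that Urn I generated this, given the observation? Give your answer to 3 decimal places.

0.763

Apply Bayes' rule: the posterior for each component is proportional to its prior times its likelihood at x.
Geometric probabilities:
  f_I = 0.0284219
  f_II = 0.00537865
  f_III = 9.42294e-05
Weight by the priors:
  P(Z=I)·f_I = 0.20 × 0.0284219 = 0.00568439
  P(Z=II)·f_II = 0.32 × 0.00537865 = 0.00172117
  P(Z=III)·f_III = 0.48 × 9.42294e-05 = 4.52301e-05
Normaliser: 0.00568439 + 0.00172117 + 4.52301e-05 = 0.00745078
P(Urn I | the observation) = 0.00568439 / 0.00745078 ≈ 0.763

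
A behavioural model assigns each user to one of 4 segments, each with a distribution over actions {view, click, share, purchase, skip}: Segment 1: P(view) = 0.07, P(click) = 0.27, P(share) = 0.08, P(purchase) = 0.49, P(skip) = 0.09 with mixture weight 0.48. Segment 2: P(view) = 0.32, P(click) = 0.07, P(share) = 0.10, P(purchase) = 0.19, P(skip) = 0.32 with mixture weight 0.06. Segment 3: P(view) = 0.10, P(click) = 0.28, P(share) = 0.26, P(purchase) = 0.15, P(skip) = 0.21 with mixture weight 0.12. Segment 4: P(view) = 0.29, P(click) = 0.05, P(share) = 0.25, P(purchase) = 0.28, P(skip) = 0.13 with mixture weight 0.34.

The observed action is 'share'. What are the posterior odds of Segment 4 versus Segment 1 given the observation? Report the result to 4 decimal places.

Only the two components matter; the odds are (π_i f_i(x)) / (π_j f_j(x)).
Evaluate each component's likelihood at the observed value:
  L_1 = 0.08
  L_2 = 0.1
  L_3 = 0.26
  L_4 = 0.25
0.085 / 0.0384 ≈ 2.2135

2.2135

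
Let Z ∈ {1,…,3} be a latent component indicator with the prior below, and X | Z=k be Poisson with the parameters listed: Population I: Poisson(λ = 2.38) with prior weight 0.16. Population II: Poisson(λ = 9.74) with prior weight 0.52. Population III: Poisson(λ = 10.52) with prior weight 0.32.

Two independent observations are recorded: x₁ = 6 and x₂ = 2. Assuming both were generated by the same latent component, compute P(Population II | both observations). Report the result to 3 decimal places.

The responsibility of component k is w_k f_k(x) divided by Σ_j w_j f_j(x).
Since both observations come from the same component, the likelihood for component k is f_k(x₁)·f_k(x₂).
  L_I = [e^(−2.38)·2.38^6/6! = 0.0233619] × [0.262122] = 0.00612367
  L_II = [e^(−9.74)·9.74^6/6! = 0.0698221] × [0.00279293] = 0.000195008
  L_III = [e^(−10.52)·10.52^6/6! = 0.0508141] × [0.00149356] = 7.5894e-05
Weight by the priors:
  w_I·L_I = 0.16 × 0.00612367 = 0.000979786
  w_II·L_II = 0.52 × 0.000195008 = 0.000101404
  w_III·L_III = 0.32 × 7.5894e-05 = 2.42861e-05
Evidence: 0.000979786 + 0.000101404 + 2.42861e-05 = 0.00110548
So the posterior for Population II is 0.000101404 / 0.00110548 ≈ 0.092.

0.092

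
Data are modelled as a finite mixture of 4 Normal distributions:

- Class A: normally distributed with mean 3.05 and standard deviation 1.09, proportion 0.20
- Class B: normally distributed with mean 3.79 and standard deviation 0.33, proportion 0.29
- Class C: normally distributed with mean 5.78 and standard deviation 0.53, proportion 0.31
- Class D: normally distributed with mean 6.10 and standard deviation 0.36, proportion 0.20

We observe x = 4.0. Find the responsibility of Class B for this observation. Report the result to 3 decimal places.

P(component k | x) = π_k·f_k(x) / marginal(x), where marginal(x) = Σ_j π_j·f_j(x).
Component likelihoods at x = 4.0:
  p_A = 0.250343
  p_B = 0.987326
  p_C = 0.00267504
  p_D = 4.52449e-08
Prior × likelihood for each component:
  π_A·p_A = 0.20 × 0.250343 = 0.0500685
  π_B·p_B = 0.29 × 0.987326 = 0.286324
  π_C·p_C = 0.31 × 0.00267504 = 0.000829263
  π_D·p_D = 0.20 × 4.52449e-08 = 9.04898e-09
Marginal: 0.0500685 + 0.286324 + 0.000829263 + 9.04898e-09 = 0.337222
Responsibility of Class B: 0.286324 / 0.337222 ≈ 0.849

0.849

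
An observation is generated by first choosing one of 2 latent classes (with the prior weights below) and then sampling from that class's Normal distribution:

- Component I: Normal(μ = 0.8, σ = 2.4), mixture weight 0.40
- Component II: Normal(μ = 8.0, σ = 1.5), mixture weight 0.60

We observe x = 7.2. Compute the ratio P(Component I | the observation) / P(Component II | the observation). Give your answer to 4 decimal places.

Only the two components matter; the odds are (w_i f_i(x)) / (w_j f_j(x)).
Component likelihoods at x = 7.2:
  p_I = (1/(2.4·√(2π)))·exp(−(7.2−0.8)²/(2·2.4²)) = 0.166226·exp(-3.55556) = 0.00474833
  p_II = (1/(1.5·√(2π)))·exp(−(7.2−8.0)²/(2·1.5²)) = 0.265962·exp(-0.14222) = 0.230703
0.00189933 / 0.138422 ≈ 0.0137

0.0137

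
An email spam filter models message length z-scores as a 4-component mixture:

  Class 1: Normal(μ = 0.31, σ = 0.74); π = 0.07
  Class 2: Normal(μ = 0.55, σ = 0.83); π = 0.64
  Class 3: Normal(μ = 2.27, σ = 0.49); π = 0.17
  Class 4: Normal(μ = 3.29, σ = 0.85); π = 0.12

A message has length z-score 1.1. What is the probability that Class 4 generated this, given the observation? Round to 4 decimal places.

0.0073

P(component k | x) = w_k·f_k(x) / marginal(x), where marginal(x) = Σ_j w_j·f_j(x).
Normal densities:
  p_1 = (1/(0.74·√(2π)))·exp(−(1.1−0.31)²/(2·0.74²)) = 0.539111·exp(-0.56985) = 0.304927
  p_2 = (1/(0.83·√(2π)))·exp(−(1.1−0.55)²/(2·0.83²)) = 0.480653·exp(-0.21955) = 0.385906
  p_3 = (1/(0.49·√(2π)))·exp(−(1.1−2.27)²/(2·0.49²)) = 0.814168·exp(-2.85069) = 0.0470626
  p_4 = (1/(0.85·√(2π)))·exp(−(1.1−3.29)²/(2·0.85²)) = 0.469344·exp(-3.31910) = 0.0169834
Multiply by the mixture weights:
  w_1·p_1 = 0.07 × 0.304927 = 0.0213449
  w_2·p_2 = 0.64 × 0.385906 = 0.24698
  w_3·p_3 = 0.17 × 0.0470626 = 0.00800065
  w_4·p_4 = 0.12 × 0.0169834 = 0.00203801
Evidence: 0.0213449 + 0.24698 + 0.00800065 + 0.00203801 = 0.278363
P(Class 4 | data) = 0.00203801 / 0.278363 ≈ 0.0073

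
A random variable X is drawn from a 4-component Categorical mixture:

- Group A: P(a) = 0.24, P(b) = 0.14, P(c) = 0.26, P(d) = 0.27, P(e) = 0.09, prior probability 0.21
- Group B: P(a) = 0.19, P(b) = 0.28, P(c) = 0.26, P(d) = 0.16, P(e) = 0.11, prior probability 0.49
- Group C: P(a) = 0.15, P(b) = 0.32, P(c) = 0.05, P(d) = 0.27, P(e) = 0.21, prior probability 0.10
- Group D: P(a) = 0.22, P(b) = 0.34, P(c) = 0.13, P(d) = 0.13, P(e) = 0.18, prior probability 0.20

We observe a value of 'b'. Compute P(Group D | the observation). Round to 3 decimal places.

The responsibility of component k is π_k f_k(x) divided by Σ_j π_j f_j(x).
Evaluate each component's likelihood at the observed value:
  L_A = 0.14
  L_B = 0.28
  L_C = 0.32
  L_D = 0.34
Unnormalised posteriors:
  π_A·L_A = 0.21 × 0.14 = 0.0294
  π_B·L_B = 0.49 × 0.28 = 0.1372
  π_C·L_C = 0.10 × 0.32 = 0.032
  π_D·L_D = 0.20 × 0.34 = 0.068
Denominator: 0.0294 + 0.1372 + 0.032 + 0.068 = 0.2666
P(Group D | data) = 0.068 / 0.2666 ≈ 0.255

0.255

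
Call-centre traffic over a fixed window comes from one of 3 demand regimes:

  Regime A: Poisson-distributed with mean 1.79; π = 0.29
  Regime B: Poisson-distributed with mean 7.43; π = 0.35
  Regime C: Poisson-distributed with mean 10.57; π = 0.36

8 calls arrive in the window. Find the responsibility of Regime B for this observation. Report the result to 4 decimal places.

0.5716

P(component k | x) = P(Z=k)·f_k(x) / marginal(x), where marginal(x) = Σ_j P(Z=j)·f_j(x).
Evaluate each component's likelihood at the observed value:
  p_A = 0.000436432
  p_B = 0.136641
  p_C = 0.0992171
Prior × likelihood for each component:
  P(Z=A)·p_A = 0.29 × 0.000436432 = 0.000126565
  P(Z=B)·p_B = 0.35 × 0.136641 = 0.0478245
  P(Z=C)·p_C = 0.36 × 0.0992171 = 0.0357182
Sum: 0.000126565 + 0.0478245 + 0.0357182 = 0.0836692
P(Regime B | the observation) ≈ 0.5716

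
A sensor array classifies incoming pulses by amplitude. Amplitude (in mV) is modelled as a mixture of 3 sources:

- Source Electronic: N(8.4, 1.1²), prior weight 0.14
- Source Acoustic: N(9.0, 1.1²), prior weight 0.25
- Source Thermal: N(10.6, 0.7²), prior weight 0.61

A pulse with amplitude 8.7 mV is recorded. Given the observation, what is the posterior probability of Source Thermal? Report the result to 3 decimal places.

0.060

Posterior ∝ prior × likelihood, so P(k | x) ∝ w_k f_k(x); normalise over all components.
Component likelihoods at x = 8.7 mV:
  p_Electronic = 0.349435
  p_Acoustic = 0.349435
  p_Thermal = 0.0143223
Unnormalised posteriors:
  w_Electronic·p_Electronic = 0.14 × 0.349435 = 0.0489208
  w_Acoustic·p_Acoustic = 0.25 × 0.349435 = 0.0873587
  w_Thermal·p_Thermal = 0.61 × 0.0143223 = 0.00873661
Denominator: 0.0489208 + 0.0873587 + 0.00873661 = 0.145016
Responsibility of Source Thermal: 0.00873661 / 0.145016 ≈ 0.060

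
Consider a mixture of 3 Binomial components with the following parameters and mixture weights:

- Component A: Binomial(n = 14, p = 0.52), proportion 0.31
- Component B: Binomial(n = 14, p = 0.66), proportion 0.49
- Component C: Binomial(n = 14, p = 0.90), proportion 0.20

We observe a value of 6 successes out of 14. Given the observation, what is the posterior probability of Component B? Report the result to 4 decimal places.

The responsibility of component k is π_k f_k(x) divided by Σ_j π_j f_j(x).
Evaluate each component's likelihood at the observed value:
  f_A = 0.167304
  f_B = 0.0443252
  f_C = 1.59592e-05
Weight by the priors:
  π_A·f_A = 0.31 × 0.167304 = 0.0518641
  π_B·f_B = 0.49 × 0.0443252 = 0.0217193
  π_C·f_C = 0.20 × 1.59592e-05 = 3.19183e-06
Normaliser: 0.0518641 + 0.0217193 + 3.19183e-06 = 0.0735866
Responsibility of Component B: 0.0217193 / 0.0735866 ≈ 0.2952

0.2952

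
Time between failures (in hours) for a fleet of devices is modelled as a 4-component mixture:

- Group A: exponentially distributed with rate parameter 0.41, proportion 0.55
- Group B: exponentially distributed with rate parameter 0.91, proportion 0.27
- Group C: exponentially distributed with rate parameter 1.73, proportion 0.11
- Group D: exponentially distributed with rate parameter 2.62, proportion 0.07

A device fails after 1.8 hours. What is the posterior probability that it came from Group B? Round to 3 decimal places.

0.288

The responsibility of component k is P(Z=k) f_k(x) divided by Σ_j P(Z=j) f_j(x).
Component likelihoods at x = 1.8 hours:
  f_A = 0.41·e^(−0.41·1.8) = 0.41·e^(−0.7380) = 0.196008
  f_B = 0.91·e^(−0.91·1.8) = 0.91·e^(−1.6380) = 0.176875
  f_C = 1.73·e^(−1.73·1.8) = 1.73·e^(−3.1140) = 0.0768516
  f_D = 2.62·e^(−2.62·1.8) = 2.62·e^(−4.7160) = 0.0234514
Weight by the priors:
  P(Z=A)·f_A = 0.55 × 0.196008 = 0.107805
  P(Z=B)·f_B = 0.27 × 0.176875 = 0.0477563
  P(Z=C)·f_C = 0.11 × 0.0768516 = 0.00845368
  P(Z=D)·f_D = 0.07 × 0.0234514 = 0.0016416
Normaliser: 0.107805 + 0.0477563 + 0.00845368 + 0.0016416 = 0.165656
P(Group B | the observation) ≈ 0.288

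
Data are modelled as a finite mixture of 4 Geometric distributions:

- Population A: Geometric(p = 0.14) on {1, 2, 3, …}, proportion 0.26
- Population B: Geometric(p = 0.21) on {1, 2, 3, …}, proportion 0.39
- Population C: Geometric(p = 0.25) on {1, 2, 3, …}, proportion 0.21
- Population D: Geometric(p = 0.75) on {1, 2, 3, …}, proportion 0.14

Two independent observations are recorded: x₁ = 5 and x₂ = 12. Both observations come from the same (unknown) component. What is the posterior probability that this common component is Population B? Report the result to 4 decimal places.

Posterior ∝ prior × likelihood, so P(k | x) ∝ π_k f_k(x); normalise over all components.
Since both observations come from the same component, the likelihood for component k is f_k(x₁)·f_k(x₂).
  f_A = [0.14·(1−0.14)^4 = 0.14·0.547008 = 0.0765811] × [0.0266447] = 0.00204048
  f_B = [0.21·(1−0.21)^4 = 0.21·0.389501 = 0.0817952] × [0.0157079] = 0.00128483
  f_C = [0.25·(1−0.25)^4 = 0.25·0.316406 = 0.0791016] × [0.0105588] = 0.000835216
  f_D = [0.75·(1−0.75)^4 = 0.75·0.00390625 = 0.00292969] × [1.78814e-07] = 5.23869e-10
Unnormalised posteriors:
  π_A·f_A = 0.26 × 0.00204048 = 0.000530525
  π_B·f_B = 0.39 × 0.00128483 = 0.000501083
  π_C·f_C = 0.21 × 0.000835216 = 0.000175395
  π_D·f_D = 0.14 × 5.23869e-10 = 7.33417e-11
Denominator: 0.000530525 + 0.000501083 + 0.000175395 + 7.33417e-11 = 0.001207
P(Population B | x) = 0.000501083 / 0.001207 ≈ 0.4151

0.4151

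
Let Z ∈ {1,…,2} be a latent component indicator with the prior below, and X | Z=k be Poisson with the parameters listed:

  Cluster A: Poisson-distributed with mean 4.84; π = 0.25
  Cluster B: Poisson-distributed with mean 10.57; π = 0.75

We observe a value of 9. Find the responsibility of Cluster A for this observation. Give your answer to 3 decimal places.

P(component k | x) = P(Z=k)·f_k(x) / marginal(x), where marginal(x) = Σ_j P(Z=j)·f_j(x).
Evaluate each component's likelihood at the observed value:
  f_A = 0.0317585
  f_B = 0.116525
Multiply by the mixture weights:
  P(Z=A)·f_A = 0.25 × 0.0317585 = 0.00793962
  P(Z=B)·f_B = 0.75 × 0.116525 = 0.0873938
Sum: 0.00793962 + 0.0873938 = 0.0953334
So the posterior for Cluster A is 0.00793962 / 0.0953334 ≈ 0.083.

0.083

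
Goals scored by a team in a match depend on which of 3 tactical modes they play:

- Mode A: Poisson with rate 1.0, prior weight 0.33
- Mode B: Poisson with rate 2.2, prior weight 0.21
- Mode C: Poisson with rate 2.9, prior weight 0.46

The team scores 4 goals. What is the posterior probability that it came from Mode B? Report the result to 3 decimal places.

Apply Bayes' rule: the posterior for each component is proportional to its prior times its likelihood at x.
Poisson probabilities:
  p_A = 0.0153283
  p_B = 0.108151
  p_C = 0.162154
Unnormalised posteriors:
  π_A·p_A = 0.33 × 0.0153283 = 0.00505834
  π_B·p_B = 0.21 × 0.108151 = 0.0227118
  π_C·p_C = 0.46 × 0.162154 = 0.0745907
Normaliser: 0.00505834 + 0.0227118 + 0.0745907 = 0.102361
So the posterior for Mode B is 0.0227118 / 0.102361 ≈ 0.222.

0.222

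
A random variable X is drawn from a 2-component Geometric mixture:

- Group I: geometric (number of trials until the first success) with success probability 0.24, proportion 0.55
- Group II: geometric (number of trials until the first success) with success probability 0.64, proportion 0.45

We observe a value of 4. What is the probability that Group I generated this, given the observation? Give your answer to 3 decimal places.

0.812

Apply Bayes' rule: the posterior for each component is proportional to its prior times its likelihood at x.
Geometric probabilities:
  p_I = 0.24·(1−0.24)^3 = 0.24·0.438976 = 0.105354
  p_II = 0.64·(1−0.64)^3 = 0.64·0.046656 = 0.0298598
Weight by the priors:
  π_I·p_I = 0.55 × 0.105354 = 0.0579448
  π_II·p_II = 0.45 × 0.0298598 = 0.0134369
Evidence: 0.0579448 + 0.0134369 = 0.0713818
P(Group I | 4) ≈ 0.812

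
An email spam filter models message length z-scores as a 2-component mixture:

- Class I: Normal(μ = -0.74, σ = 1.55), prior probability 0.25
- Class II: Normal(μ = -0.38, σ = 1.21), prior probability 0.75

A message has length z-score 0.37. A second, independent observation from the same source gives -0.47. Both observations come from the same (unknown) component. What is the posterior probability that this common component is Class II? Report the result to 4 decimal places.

0.8417

The responsibility of component k is P(Z=k) f_k(x) divided by Σ_j P(Z=j) f_j(x).
Since both observations come from the same component, the likelihood for component k is f_k(x₁)·f_k(x₂).
  p_I = [(1/(1.55·√(2π)))·exp(−(0.37−-0.74)²/(2·1.55²)) = 0.257382·exp(-0.25642) = 0.199167] × [0.253507] = 0.05049
  p_II = [(1/(1.21·√(2π)))·exp(−(0.37−-0.38)²/(2·1.21²)) = 0.329704·exp(-0.19210) = 0.272081] × [0.328794] = 0.0894584
Weight by the priors:
  P(Z=I)·p_I = 0.25 × 0.05049 = 0.0126225
  P(Z=II)·p_II = 0.75 × 0.0894584 = 0.0670938
Normaliser: 0.0126225 + 0.0670938 = 0.0797163
P(Class II | x₁, x₂) = 0.0670938 / 0.0797163 ≈ 0.8417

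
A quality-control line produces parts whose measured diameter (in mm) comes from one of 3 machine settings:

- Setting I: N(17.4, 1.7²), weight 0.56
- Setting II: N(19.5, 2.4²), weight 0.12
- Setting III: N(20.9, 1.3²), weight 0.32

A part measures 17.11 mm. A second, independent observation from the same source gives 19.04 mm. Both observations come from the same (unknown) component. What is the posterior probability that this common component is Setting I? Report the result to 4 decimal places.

0.8993

P(component k | x) = w_k·f_k(x) / marginal(x), where marginal(x) = Σ_j w_j·f_j(x).
Since both observations come from the same component, the likelihood for component k is f_k(x₁)·f_k(x₂).
  L_I = [(1/(1.7·√(2π)))·exp(−(17.11−17.4)²/(2·1.7²)) = 0.234672·exp(-0.01455) = 0.231282] × [0.147357] = 0.0340811
  L_II = [(1/(2.4·√(2π)))·exp(−(17.11−19.5)²/(2·2.4²)) = 0.166226·exp(-0.49584) = 0.101241] × [0.163201] = 0.0165226
  L_III = [(1/(1.3·√(2π)))·exp(−(17.11−20.9)²/(2·1.3²)) = 0.306879·exp(-4.24973) = 0.00437855] × [0.110267] = 0.000482809
Prior × likelihood for each component:
  w_I·L_I = 0.56 × 0.0340811 = 0.0190854
  w_II·L_II = 0.12 × 0.0165226 = 0.00198272
  w_III·L_III = 0.32 × 0.000482809 = 0.000154499
Denominator: 0.0190854 + 0.00198272 + 0.000154499 = 0.0212226
P(Setting I | x) ≈ 0.8993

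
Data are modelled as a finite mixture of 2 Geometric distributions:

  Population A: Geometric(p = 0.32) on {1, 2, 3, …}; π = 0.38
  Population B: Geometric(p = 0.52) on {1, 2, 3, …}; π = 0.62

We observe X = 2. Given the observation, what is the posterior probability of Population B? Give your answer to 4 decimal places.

The responsibility of component k is π_k f_k(x) divided by Σ_j π_j f_j(x).
Component likelihoods at x = 2:
  L_A = 0.32·(1−0.32)^1 = 0.32·0.68 = 0.2176
  L_B = 0.52·(1−0.52)^1 = 0.52·0.48 = 0.2496
Multiply by the mixture weights:
  π_A·L_A = 0.38 × 0.2176 = 0.082688
  π_B·L_B = 0.62 × 0.2496 = 0.154752
Sum: 0.082688 + 0.154752 = 0.23744
So the posterior for Population B is 0.154752 / 0.23744 ≈ 0.6518.

0.6518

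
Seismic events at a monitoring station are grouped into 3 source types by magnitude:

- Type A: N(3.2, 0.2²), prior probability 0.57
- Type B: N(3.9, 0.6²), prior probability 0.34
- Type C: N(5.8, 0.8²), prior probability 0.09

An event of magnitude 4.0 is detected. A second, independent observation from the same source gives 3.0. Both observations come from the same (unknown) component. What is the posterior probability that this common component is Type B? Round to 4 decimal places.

0.9904

The responsibility of component k is w_k f_k(x) divided by Σ_j w_j f_j(x).
Since both observations come from the same component, the likelihood for component k is f_k(x₁)·f_k(x₂).
  f_A = [0.000669151] × [1.20985] = 0.000809575
  f_B = [0.655733] × [0.215863] = 0.141548
  f_C = [0.0396746] × [0.00109085] = 4.32791e-05
Unnormalised posteriors:
  w_A·f_A = 0.57 × 0.000809575 = 0.000461458
  w_B·f_B = 0.34 × 0.141548 = 0.0481264
  w_C·f_C = 0.09 × 4.32791e-05 = 3.89512e-06
Evidence: 0.000461458 + 0.0481264 + 3.89512e-06 = 0.0485918
P(Type B | x₁, x₂) = 0.0481264 / 0.0485918 ≈ 0.9904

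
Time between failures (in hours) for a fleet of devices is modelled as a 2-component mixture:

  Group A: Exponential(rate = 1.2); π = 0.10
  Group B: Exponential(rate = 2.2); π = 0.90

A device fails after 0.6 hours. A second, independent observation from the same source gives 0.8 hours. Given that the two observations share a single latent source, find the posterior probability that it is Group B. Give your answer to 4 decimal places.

The responsibility of component k is P(Z=k) f_k(x) divided by Σ_j P(Z=j) f_j(x).
Since both observations come from the same component, the likelihood for component k is f_k(x₁)·f_k(x₂).
  f_A = [1.2·e^(−1.2·0.6) = 1.2·e^(−0.7200) = 0.584103] × [0.459471] = 0.268379
  f_B = [2.2·e^(−2.2·0.6) = 2.2·e^(−1.3200) = 0.587698] × [0.378499] = 0.222443
Unnormalised posteriors:
  P(Z=A)·f_A = 0.10 × 0.268379 = 0.0268379
  P(Z=B)·f_B = 0.90 × 0.222443 = 0.200199
Normaliser: 0.0268379 + 0.200199 = 0.227036
Responsibility of Group B: 0.200199 / 0.227036 ≈ 0.8818

0.8818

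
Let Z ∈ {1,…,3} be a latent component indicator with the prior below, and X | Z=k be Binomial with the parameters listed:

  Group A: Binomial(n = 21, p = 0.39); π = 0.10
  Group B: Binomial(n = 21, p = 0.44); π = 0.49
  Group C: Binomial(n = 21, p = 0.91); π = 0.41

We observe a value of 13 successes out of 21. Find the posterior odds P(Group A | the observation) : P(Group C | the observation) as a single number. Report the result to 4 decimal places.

17.8738

Posterior odds = (π_i f_i(x)) / (π_j f_j(x)); the normalising sum cancels.
Evaluate each component's likelihood at the observed value:
  L_A = C(21,13)·0.39^13·0.61^8 = 203490·4.82881e-06·0.0191707 = 0.0188374
  L_B = C(21,13)·0.44^13·0.56^8 = 203490·2.31678e-05·0.00967173 = 0.0455966
  L_C = C(21,13)·0.91^13·0.09^8 = 203490·0.293453·4.30467e-09 = 0.000257052
Posterior odds = (π_A·L_A) / (π_C·L_C) = (0.10·0.0188374) / (0.41·0.000257052) = 0.00188374 / 0.000105391 ≈ 17.8738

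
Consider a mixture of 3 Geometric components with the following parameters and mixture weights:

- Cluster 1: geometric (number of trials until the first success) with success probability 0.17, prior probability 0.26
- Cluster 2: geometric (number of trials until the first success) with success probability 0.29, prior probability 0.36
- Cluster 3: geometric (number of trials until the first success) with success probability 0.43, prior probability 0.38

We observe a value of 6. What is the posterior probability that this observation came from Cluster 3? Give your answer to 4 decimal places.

0.2134

By Bayes' theorem, P(k | x) = π_k f_k(x) / Σ_j π_j f_j(x).
Evaluate each component's likelihood at the observed value:
  f_1 = 0.0669637
  f_2 = 0.0523227
  f_3 = 0.0258728
Unnormalised posteriors:
  π_1·f_1 = 0.26 × 0.0669637 = 0.0174106
  π_2·f_2 = 0.36 × 0.0523227 = 0.0188362
  π_3·f_3 = 0.38 × 0.0258728 = 0.00983165
Evidence: 0.0174106 + 0.0188362 + 0.00983165 = 0.0460784
P(Cluster 3 | the observation) ≈ 0.2134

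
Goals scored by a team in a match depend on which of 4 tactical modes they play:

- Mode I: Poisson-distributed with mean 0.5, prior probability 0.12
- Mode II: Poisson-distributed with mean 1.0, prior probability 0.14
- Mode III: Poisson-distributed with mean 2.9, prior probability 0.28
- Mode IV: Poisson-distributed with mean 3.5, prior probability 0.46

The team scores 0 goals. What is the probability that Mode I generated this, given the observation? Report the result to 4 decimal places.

0.4739

P(component k | x) = π_k·f_k(x) / marginal(x), where marginal(x) = Σ_j π_j·f_j(x).
Component likelihoods at x = 0 goals:
  f_I = 0.606531
  f_II = 0.367879
  f_III = 0.0550232
  f_IV = 0.0301974
Multiply by the mixture weights:
  π_I·f_I = 0.12 × 0.606531 = 0.0727837
  π_II·f_II = 0.14 × 0.367879 = 0.0515031
  π_III·f_III = 0.28 × 0.0550232 = 0.0154065
  π_IV·f_IV = 0.46 × 0.0301974 = 0.0138908
Sum: 0.0727837 + 0.0515031 + 0.0154065 + 0.0138908 = 0.153584
P(Mode I | the observation) = 0.0727837 / 0.153584 ≈ 0.4739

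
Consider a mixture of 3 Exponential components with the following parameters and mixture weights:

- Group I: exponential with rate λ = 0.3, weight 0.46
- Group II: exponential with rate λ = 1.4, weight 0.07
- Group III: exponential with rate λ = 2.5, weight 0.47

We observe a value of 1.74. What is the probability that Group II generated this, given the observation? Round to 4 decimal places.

The responsibility of component k is π_k f_k(x) divided by Σ_j π_j f_j(x).
Exponential densities:
  L_I = 0.3·e^(−0.3·1.74) = 0.3·e^(−0.5220) = 0.178
  L_II = 1.4·e^(−1.4·1.74) = 1.4·e^(−2.4360) = 0.122514
  L_III = 2.5·e^(−2.5·1.74) = 2.5·e^(−4.3500) = 0.032267
Multiply by the mixture weights:
  π_I·L_I = 0.46 × 0.178 = 0.0818799
  π_II·L_II = 0.07 × 0.122514 = 0.008576
  π_III·L_III = 0.47 × 0.032267 = 0.0151655
Sum: 0.0818799 + 0.008576 + 0.0151655 = 0.105621
P(Group II | 1.74) = 0.008576 / 0.105621 ≈ 0.0812

0.0812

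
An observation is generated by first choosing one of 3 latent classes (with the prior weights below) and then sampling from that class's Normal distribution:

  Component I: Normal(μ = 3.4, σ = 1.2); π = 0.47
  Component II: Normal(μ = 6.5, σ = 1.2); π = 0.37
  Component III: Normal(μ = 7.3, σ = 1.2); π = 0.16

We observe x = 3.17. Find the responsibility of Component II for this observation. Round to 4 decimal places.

0.0168

Apply Bayes' rule: the posterior for each component is proportional to its prior times its likelihood at x.
Component likelihoods at x = 3.17:
  L_I = 0.326401
  L_II = 0.00707228
  L_III = 0.00089044
Unnormalised posteriors:
  π_I·L_I = 0.47 × 0.326401 = 0.153409
  π_II·L_II = 0.37 × 0.00707228 = 0.00261674
  π_III·L_III = 0.16 × 0.00089044 = 0.00014247
Sum: 0.153409 + 0.00261674 + 0.00014247 = 0.156168
P(Component II | the observation) ≈ 0.0168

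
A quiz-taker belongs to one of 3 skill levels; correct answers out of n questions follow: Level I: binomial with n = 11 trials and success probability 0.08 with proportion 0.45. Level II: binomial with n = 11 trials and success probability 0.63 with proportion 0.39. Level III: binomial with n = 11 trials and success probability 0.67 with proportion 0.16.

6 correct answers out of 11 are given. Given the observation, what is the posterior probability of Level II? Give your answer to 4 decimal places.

0.7488

By Bayes' theorem, P(k | x) = w_k f_k(x) / Σ_j w_j f_j(x).
Binomial probabilities:
  p_I = C(11,6)·0.08^6·0.92^5 = 462·2.62144e-07·0.659082 = 7.98217e-05
  p_II = C(11,6)·0.63^6·0.37^5 = 462·0.0625235·0.0069344 = 0.200306
  p_III = C(11,6)·0.67^6·0.33^5 = 462·0.0904584·0.00391354 = 0.163554
Weight by the priors:
  w_I·p_I = 0.45 × 7.98217e-05 = 3.59198e-05
  w_II·p_II = 0.39 × 0.200306 = 0.0781193
  w_III·p_III = 0.16 × 0.163554 = 0.0261686
Evidence: 3.59198e-05 + 0.0781193 + 0.0261686 = 0.104324
P(Level II | data) = 0.0781193 / 0.104324 ≈ 0.7488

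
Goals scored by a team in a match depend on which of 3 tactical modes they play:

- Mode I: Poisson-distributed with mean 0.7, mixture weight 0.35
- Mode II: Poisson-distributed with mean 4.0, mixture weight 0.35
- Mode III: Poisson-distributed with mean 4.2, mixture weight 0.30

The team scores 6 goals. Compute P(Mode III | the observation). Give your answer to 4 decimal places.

Apply Bayes' rule: the posterior for each component is proportional to its prior times its likelihood at x.
Component likelihoods at x = 6 goals:
  f_I = 8.11427e-05
  f_II = 0.104196
  f_III = 0.114321
Multiply by the mixture weights:
  P(Z=I)·f_I = 0.35 × 8.11427e-05 = 2.84e-05
  P(Z=II)·f_II = 0.35 × 0.104196 = 0.0364685
  P(Z=III)·f_III = 0.30 × 0.114321 = 0.0342963
Denominator: 2.84e-05 + 0.0364685 + 0.0342963 = 0.0707932
Responsibility of Mode III: 0.0342963 / 0.0707932 ≈ 0.4845

0.4845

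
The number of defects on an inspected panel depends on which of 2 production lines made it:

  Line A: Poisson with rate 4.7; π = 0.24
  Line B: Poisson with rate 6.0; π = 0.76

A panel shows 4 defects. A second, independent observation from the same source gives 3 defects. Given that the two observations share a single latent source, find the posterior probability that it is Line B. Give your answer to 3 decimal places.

Posterior ∝ prior × likelihood, so P(k | x) ∝ π_k f_k(x); normalise over all components.
Since both observations come from the same component, the likelihood for component k is f_k(x₁)·f_k(x₂).
  L_A = [e^(−4.7)·4.7^4/4! = 0.184925] × [0.157383] = 0.0291041
  L_B = [e^(−6.0)·6.0^4/4! = 0.133853] × [0.0892351] = 0.0119443
Prior × likelihood for each component:
  π_A·L_A = 0.24 × 0.0291041 = 0.00698499
  π_B·L_B = 0.76 × 0.0119443 = 0.00907771
Denominator: 0.00698499 + 0.00907771 = 0.0160627
P(Line B | x₁, x₂) ≈ 0.565

0.565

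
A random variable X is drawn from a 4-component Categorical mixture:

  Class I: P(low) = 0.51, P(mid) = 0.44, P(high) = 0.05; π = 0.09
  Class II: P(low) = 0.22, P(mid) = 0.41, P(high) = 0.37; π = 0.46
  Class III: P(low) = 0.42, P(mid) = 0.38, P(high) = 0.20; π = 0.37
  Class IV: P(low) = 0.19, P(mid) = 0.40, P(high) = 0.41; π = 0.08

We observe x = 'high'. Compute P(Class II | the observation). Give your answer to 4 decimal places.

0.6046

By Bayes' theorem, P(k | x) = π_k f_k(x) / Σ_j π_j f_j(x).
Evaluate each component's likelihood at the observed value:
  L_I = P(high | comp) = 0.05
  L_II = P(high | comp) = 0.37
  L_III = P(high | comp) = 0.20
  L_IV = P(high | comp) = 0.41
Unnormalised posteriors:
  π_I·L_I = 0.09 × 0.05 = 0.0045
  π_II·L_II = 0.46 × 0.37 = 0.1702
  π_III·L_III = 0.37 × 0.2 = 0.074
  π_IV·L_IV = 0.08 × 0.41 = 0.0328
Sum: 0.0045 + 0.1702 + 0.074 + 0.0328 = 0.2815
P(Class II | the observation) = 0.1702 / 0.2815 ≈ 0.6046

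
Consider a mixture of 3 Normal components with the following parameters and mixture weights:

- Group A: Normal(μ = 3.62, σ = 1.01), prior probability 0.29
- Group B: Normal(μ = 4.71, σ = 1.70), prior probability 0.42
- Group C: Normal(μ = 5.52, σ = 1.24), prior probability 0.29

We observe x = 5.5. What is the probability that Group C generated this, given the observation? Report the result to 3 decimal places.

P(component k | x) = P(Z=k)·f_k(x) / marginal(x), where marginal(x) = Σ_j P(Z=j)·f_j(x).
Normal densities:
  L_A = (1/(1.01·√(2π)))·exp(−(5.5−3.62)²/(2·1.01²)) = 0.394992·exp(-1.73238) = 0.0698596
  L_B = (1/(1.70·√(2π)))·exp(−(5.5−4.71)²/(2·1.70²)) = 0.234672·exp(-0.10798) = 0.210653
  L_C = (1/(1.24·√(2π)))·exp(−(5.5−5.52)²/(2·1.24²)) = 0.321728·exp(-0.00013) = 0.321686
Weight by the priors:
  P(Z=A)·L_A = 0.29 × 0.0698596 = 0.0202593
  P(Z=B)·L_B = 0.42 × 0.210653 = 0.0884743
  P(Z=C)·L_C = 0.29 × 0.321686 = 0.0932889
Sum: 0.0202593 + 0.0884743 + 0.0932889 = 0.202022
P(Group C | x) ≈ 0.462

0.462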